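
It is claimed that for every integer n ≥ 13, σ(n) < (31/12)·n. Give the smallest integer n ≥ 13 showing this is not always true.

A counterexample is any integer n ≥ 13 such that the claim fails; we check each in order.
For n = 13, 14, 15, 16, …, 45, 46, 47 the conclusion holds.
n = 48: σ(48) = 124; 124 ≥ 124.

n = 48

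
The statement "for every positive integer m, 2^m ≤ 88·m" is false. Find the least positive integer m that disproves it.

Check each positive integer m in order until 2^m > 88·m.
For m = 1, 2, 3, 4, 5, 6, 7, 8, 9 the conclusion holds.
m = 10: 2^m = 1024 and 88·m = 880, so 1024 > 880.

m = 10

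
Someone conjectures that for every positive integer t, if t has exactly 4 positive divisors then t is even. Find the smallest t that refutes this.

Check each positive integer t in order until t has exactly 4 positive divisors but t is odd.
The first 4 eligible values, up to t = 14, all satisfy the conclusion.
t = 15: divisors of 15: 1, 3, 5, 15; 15 is odd.

t = 15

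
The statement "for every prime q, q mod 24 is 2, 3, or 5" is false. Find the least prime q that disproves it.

q = 7

For q = 2, 3, 5 the conclusion holds.
q = 7: 7 mod 24 = 7 — not in {2, 3, 5}.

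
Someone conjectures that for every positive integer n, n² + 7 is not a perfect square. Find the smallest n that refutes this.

A counterexample is any positive integer n such that n² + 7 is a perfect square; we check each in order.
For n = 1, 2 the conclusion holds.
n = 3: 3² + 7 = 16 = 4², a perfect square.
So n = 3 is the smallest counterexample.

n = 3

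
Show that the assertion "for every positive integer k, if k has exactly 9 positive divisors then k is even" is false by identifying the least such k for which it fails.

Check each positive integer k in order until k has exactly 9 positive divisors but k is odd.
k = 36: divisors of 36: 9 divisors; 36 is even.
k = 100: divisors of 100: 9 divisors; 100 is even.
k = 196: divisors of 196: 9 divisors; 196 is even.
k = 225: divisors of 225: 9 divisors; 225 is odd.
Hence k = 225 is a counterexample.

k = 225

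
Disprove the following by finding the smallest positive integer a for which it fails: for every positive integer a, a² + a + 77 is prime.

A counterexample is any positive integer a such that a² + a + 77 is not prime; we check each in order.
The first 5 eligible values, up to a = 5, all satisfy the conclusion.
a = 6: a² + a + 77 = 119 = 7 × 17, composite.
Hence a = 6 is a counterexample.

a = 6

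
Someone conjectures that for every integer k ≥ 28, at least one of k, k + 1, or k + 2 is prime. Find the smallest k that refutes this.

A counterexample is any integer k ≥ 28 such that k, k + 1, k + 2 are all composite; we check each in order.
For k = 28, 29, 30, 31 the conclusion holds.
k = 32: 32 = 2 × 16; 33 = 3 × 11; 34 = 2 × 17 — all composite.
So k = 32 is the smallest counterexample.

k = 32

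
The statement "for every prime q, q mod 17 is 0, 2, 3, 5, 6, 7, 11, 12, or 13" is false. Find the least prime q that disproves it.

We need the least prime q for which the claim fails.
For q = 2, 3, 5, 7, 11, 13, 17, 19, 23, 29 the conclusion holds.
q = 31: 31 mod 17 = 14 — not in {0, 2, 3, 5, 6, 7, 11, 12, 13}.

q = 31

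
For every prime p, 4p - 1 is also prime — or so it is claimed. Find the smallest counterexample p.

We need the least prime p for which 4p - 1 is not prime.
p = 2: 4p - 1 = 7, prime.
p = 3: 4p - 1 = 11, prime.
p = 5: 4p - 1 = 19, prime.
p = 7: 4p - 1 = 27 = 3 × 9, not prime.

p = 7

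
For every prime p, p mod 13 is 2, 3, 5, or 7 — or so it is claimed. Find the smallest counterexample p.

p = 11

p = 2: 2 mod 13 = 2.
p = 3: 3 mod 13 = 3.
p = 5: 5 mod 13 = 5.
p = 7: 7 mod 13 = 7.
p = 11: 11 mod 13 = 11 — not in {2, 3, 5, 7}.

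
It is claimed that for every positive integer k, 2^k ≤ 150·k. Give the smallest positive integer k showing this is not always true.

k = 11

For k = 1, 2, 3, 4, 5, 6, 7, 8, 9, 10 the conclusion holds.
k = 11: 2^k = 2048 and 150·k = 1650, so 2048 > 1650.
So k = 11 is the smallest counterexample.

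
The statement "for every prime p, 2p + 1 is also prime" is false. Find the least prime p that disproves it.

p = 7

A counterexample is any prime p such that 2p + 1 is not prime; we check each in order.
For p = 2, 3, 5 the conclusion holds.
p = 7: 2p + 1 = 15 = 3 × 5, not prime.
Hence p = 7 is a counterexample.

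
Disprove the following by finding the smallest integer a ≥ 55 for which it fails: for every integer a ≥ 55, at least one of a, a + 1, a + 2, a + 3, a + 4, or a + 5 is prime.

a = 90

A counterexample is any integer a ≥ 55 such that a, a + 1, a + 2, a + 3, a + 4, a + 5 are all composite; we check each in order.
The first 35 eligible values, up to a = 89, all satisfy the conclusion.
a = 90: 90 = 2 × 45; 91 = 7 × 13; 92 = 2 × 46; 93 = 3 × 31; 94 = 2 × 47; 95 = 5 × 19 — all composite.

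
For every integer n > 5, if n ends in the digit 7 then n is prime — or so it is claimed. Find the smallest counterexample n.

n = 7: 7 ends in 7 and is prime.
n = 17: 17 ends in 7 and is prime.
n = 27: 27 ends in 7; 27 = 3 × 9, composite.

n = 27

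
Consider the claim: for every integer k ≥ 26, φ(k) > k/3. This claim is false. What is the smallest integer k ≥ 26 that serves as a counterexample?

k = 30

A counterexample is any integer k ≥ 26 such that the claim fails; we check each in order.
For k = 26, 27, 28, 29 the conclusion holds.
k = 30: φ(30) = 8 and 30/3 = 10, so φ(30) ≤ 30/3.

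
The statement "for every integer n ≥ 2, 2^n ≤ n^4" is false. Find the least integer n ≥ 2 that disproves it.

For n = 2, 3, 4, 5, …, 14, 15, 16 the conclusion holds.
n = 17: 2^n = 131072 and n^4 = 83521, so 131072 > 83521.

n = 17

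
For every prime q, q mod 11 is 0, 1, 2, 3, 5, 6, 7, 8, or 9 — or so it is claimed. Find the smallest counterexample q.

For q = 2, 3, 5, 7, …, 23, 29, 31 the conclusion holds.
q = 37: 37 mod 11 = 4 — not in {0, 1, 2, 3, 5, 6, 7, 8, 9}.

q = 37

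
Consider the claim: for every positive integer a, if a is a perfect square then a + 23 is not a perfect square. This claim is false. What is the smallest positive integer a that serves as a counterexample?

Check each positive integer a in order until a is a perfect square but a + 23 is a perfect square.
The first 10 eligible values, up to a = 100, all satisfy the conclusion.
a = 121: 121 = 11² and 121 + 23 = 144 = 12².
Hence a = 121 is a counterexample.

a = 121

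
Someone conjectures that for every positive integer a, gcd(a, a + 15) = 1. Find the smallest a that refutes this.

For a = 1, 2 the conclusion holds.
a = 3: gcd(3, 18) = 3.
Thus a = 3 disproves the claim, and no smaller a works.

a = 3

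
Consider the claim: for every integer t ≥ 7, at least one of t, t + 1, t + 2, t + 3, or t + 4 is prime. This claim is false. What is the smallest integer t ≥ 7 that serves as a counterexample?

A counterexample is any integer t ≥ 7 such that t, t + 1, t + 2, t + 3, t + 4 are all composite; we check each in order.
The first 17 eligible values, up to t = 23, all satisfy the conclusion.
t = 24: 24 = 2 × 12; 25 = 5 × 5; 26 = 2 × 13; 27 = 3 × 9; 28 = 2 × 14 — all composite.

t = 24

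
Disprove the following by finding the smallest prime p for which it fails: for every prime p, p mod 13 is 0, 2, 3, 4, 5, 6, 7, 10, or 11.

We need the least prime p for which the claim fails.
For p = 2, 3, 5, 7, …, 37, 41, 43 the conclusion holds.
p = 47: 47 mod 13 = 8 — not in {0, 2, 3, 4, 5, 6, 7, 10, 11}.

p = 47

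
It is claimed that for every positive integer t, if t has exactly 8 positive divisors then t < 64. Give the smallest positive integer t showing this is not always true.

The first 6 eligible values, up to t = 56, all satisfy the conclusion.
t = 66: τ(66) = 8; 66 ≥ 64.
Thus t = 66 disproves the claim, and no smaller t works.

t = 66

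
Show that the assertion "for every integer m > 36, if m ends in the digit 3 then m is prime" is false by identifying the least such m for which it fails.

m = 43: 43 ends in 3 and is prime.
m = 53: 53 ends in 3 and is prime.
m = 63: 63 ends in 3; 63 = 3 × 21, composite.
So m = 63 is the smallest counterexample.

m = 63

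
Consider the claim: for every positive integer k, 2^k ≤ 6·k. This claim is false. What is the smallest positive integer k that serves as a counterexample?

k = 5

We need the least positive integer k for which 2^k > 6·k.
k = 1: 2^k = 2 and 6·k = 6, so 2 ≤ 6.
k = 2: 2^k = 4 and 6·k = 12, so 4 ≤ 12.
k = 3: 2^k = 8 and 6·k = 18, so 8 ≤ 18.
k = 4: 2^k = 16 and 6·k = 24, so 16 ≤ 24.
k = 5: 2^k = 32 and 6·k = 30, so 32 > 30.
Hence k = 5 is a counterexample.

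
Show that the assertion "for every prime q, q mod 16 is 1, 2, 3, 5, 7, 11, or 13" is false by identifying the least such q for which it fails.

q = 31

The first 10 eligible values, up to q = 29, all satisfy the conclusion.
q = 31: 31 mod 16 = 15 — not in {1, 2, 3, 5, 7, 11, 13}.
Thus q = 31 disproves the claim, and no smaller q works.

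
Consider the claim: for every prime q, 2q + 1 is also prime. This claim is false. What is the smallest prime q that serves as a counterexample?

q = 7

Check each prime q in order until 2q + 1 is not prime.
For q = 2, 3, 5 the conclusion holds.
q = 7: 2q + 1 = 15 = 3 × 5, not prime.
Thus q = 7 disproves the claim, and no smaller q works.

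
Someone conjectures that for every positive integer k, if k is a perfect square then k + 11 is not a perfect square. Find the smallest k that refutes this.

k = 25

We need the least positive integer k for which k is a perfect square but k + 11 is a perfect square.
k = 1: 1 + 11 = 12, not a perfect square.
k = 4: 4 + 11 = 15, not a perfect square.
k = 9: 9 + 11 = 20, not a perfect square.
k = 16: 16 + 11 = 27, not a perfect square.
k = 25: 25 = 5² and 25 + 11 = 36 = 6².
So k = 25 is the smallest counterexample.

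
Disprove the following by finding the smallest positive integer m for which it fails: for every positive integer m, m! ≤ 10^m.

A counterexample is any positive integer m such that m! > 10^m; we check each in order.
For m = 1, 2, 3, 4, …, 22, 23, 24 the conclusion holds.
m = 25: m! = 15511210043330985984000000 and 10^m = 10000000000000000000000000, so 15511210043330985984000000 > 10000000000000000000000000.
So m = 25 is the smallest counterexample.

m = 25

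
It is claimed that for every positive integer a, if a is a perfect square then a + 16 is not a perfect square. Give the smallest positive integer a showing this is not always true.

A counterexample is any positive integer a such that a is a perfect square but a + 16 is a perfect square; we check each in order.
a = 1: 1 + 16 = 17, not a perfect square.
a = 4: 4 + 16 = 20, not a perfect square.
a = 9: 9 = 3² and 9 + 16 = 25 = 5².

a = 9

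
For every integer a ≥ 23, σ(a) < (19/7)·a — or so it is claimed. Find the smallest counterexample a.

Check each integer a ≥ 23 in order until the claim fails.
For a = 23, 24, 25, 26, …, 57, 58, 59 the conclusion holds.
a = 60: σ(60) = 168; 168 ≥ 1140/7.

a = 60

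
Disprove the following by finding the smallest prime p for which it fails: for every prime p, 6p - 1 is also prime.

p = 11

p = 2: 6p - 1 = 11, prime.
p = 3: 6p - 1 = 17, prime.
p = 5: 6p - 1 = 29, prime.
p = 7: 6p - 1 = 41, prime.
p = 11: 6p - 1 = 65 = 5 × 13, not prime.
Hence p = 11 is a counterexample.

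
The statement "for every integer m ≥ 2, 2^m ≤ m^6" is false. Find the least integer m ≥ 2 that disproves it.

m = 30

A counterexample is any integer m ≥ 2 such that 2^m > m^6; we check each in order.
For m = 2, 3, 4, 5, …, 27, 28, 29 the conclusion holds.
m = 30: 2^m = 1073741824 and m^6 = 729000000, so 1073741824 > 729000000.
Hence m = 30 is a counterexample.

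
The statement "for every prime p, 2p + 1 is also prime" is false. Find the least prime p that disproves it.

For p = 2, 3, 5 the conclusion holds.
p = 7: 2p + 1 = 15 = 3 × 5, not prime.
Thus p = 7 disproves the claim, and no smaller p works.

p = 7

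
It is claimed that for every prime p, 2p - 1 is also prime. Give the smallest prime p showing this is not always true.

Check each prime p in order until 2p - 1 is not prime.
For p = 2, 3 the conclusion holds.
p = 5: 2p - 1 = 9 = 3 × 3, not prime.

p = 5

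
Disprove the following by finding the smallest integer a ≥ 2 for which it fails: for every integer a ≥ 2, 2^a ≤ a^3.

The first 8 eligible values, up to a = 9, all satisfy the conclusion.
a = 10: 2^a = 1024 and a^3 = 1000, so 1024 > 1000.

a = 10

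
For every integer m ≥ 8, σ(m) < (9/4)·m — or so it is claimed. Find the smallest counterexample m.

The first 4 eligible values, up to m = 11, all satisfy the conclusion.
m = 12: σ(12) = 28; 28 ≥ 27.
So m = 12 is the smallest counterexample.

m = 12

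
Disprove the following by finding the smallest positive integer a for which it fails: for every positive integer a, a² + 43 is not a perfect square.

A counterexample is any positive integer a such that a² + 43 is a perfect square; we check each in order.
For a = 1, 2, 3, 4, …, 18, 19, 20 the conclusion holds.
a = 21: 21² + 43 = 484 = 22², a perfect square.
So a = 21 is the smallest counterexample.

a = 21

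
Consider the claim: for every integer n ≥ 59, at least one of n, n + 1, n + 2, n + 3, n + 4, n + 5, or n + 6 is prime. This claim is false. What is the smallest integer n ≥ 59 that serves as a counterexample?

n = 90

For n = 59, 60, 61, 62, …, 87, 88, 89 the conclusion holds.
n = 90: 90 = 2 × 45; 91 = 7 × 13; 92 = 2 × 46; 93 = 3 × 31; 94 = 2 × 47; 95 = 5 × 19; 96 = 2 × 48 — all composite.
Hence n = 90 is a counterexample.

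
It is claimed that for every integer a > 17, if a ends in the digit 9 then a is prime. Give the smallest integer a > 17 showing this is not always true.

a = 39

A counterexample is any integer a > 17 such that a ends in the digit 9 but a is not prime; we check each in order.
a = 19: 19 ends in 9 and is prime.
a = 29: 29 ends in 9 and is prime.
a = 39: 39 ends in 9; 39 = 3 × 13, composite.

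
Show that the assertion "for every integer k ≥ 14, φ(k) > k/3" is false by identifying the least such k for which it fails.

k = 18

Check each integer k ≥ 14 in order until the claim fails.
For k = 14, 15, 16, 17 the conclusion holds.
k = 18: φ(18) = 6 and 18/3 = 6, so φ(18) ≤ 18/3.
Hence k = 18 is a counterexample.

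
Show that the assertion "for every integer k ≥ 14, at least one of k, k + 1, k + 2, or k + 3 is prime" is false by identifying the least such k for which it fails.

k = 24

We need the least integer k ≥ 14 for which k, k + 1, k + 2, k + 3 are all composite.
The first 10 eligible values, up to k = 23, all satisfy the conclusion.
k = 24: 24 = 2 × 12; 25 = 5 × 5; 26 = 2 × 13; 27 = 3 × 9 — all composite.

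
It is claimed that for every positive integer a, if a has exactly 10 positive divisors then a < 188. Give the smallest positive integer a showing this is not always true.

a = 208

Check each positive integer a in order until a has exactly 10 positive divisors but the claim fails.
For a = 48, 80, 112, 162, 176 the conclusion holds.
a = 208: τ(208) = 10; 208 ≥ 188.
So a = 208 is the smallest counterexample.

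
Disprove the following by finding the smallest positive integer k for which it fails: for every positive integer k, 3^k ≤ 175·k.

A counterexample is any positive integer k such that 3^k > 175·k; we check each in order.
k = 1: 3^k = 3 and 175·k = 175, so 3 ≤ 175.
k = 2: 3^k = 9 and 175·k = 350, so 9 ≤ 350.
k = 3: 3^k = 27 and 175·k = 525, so 27 ≤ 525.
k = 4: 3^k = 81 and 175·k = 700, so 81 ≤ 700.
k = 5: 3^k = 243 and 175·k = 875, so 243 ≤ 875.
k = 6: 3^k = 729 and 175·k = 1050, so 729 ≤ 1050.
k = 7: 3^k = 2187 and 175·k = 1225, so 2187 > 1225.
Thus k = 7 disproves the claim, and no smaller k works.

k = 7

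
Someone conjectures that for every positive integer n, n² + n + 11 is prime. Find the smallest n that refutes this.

We need the least positive integer n for which n² + n + 11 is not prime.
The first 9 eligible values, up to n = 9, all satisfy the conclusion.
n = 10: n² + n + 11 = 121 = 11 × 11, composite.
So n = 10 is the smallest counterexample.

n = 10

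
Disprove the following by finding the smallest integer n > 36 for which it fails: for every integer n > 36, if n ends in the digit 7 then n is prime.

For n = 37, 47 the conclusion holds.
n = 57: 57 ends in 7; 57 = 3 × 19, composite.
Hence n = 57 is a counterexample.

n = 57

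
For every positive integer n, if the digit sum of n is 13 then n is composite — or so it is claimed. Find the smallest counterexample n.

A counterexample is any positive integer n such that the digit sum of n is 13 but n is prime; we check each in order.
n = 49: digit sum 13; 49 is composite.
n = 58: digit sum 13; 58 is composite.
n = 67: digit sum 13; 67 is prime, not composite.
Thus n = 67 disproves the claim, and no smaller n works.

n = 67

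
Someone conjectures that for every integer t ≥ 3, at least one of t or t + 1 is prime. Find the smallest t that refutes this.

A counterexample is any integer t ≥ 3 such that t, t + 1 are both composite; we check each in order.
For t = 3, 4, 5, 6, 7 the conclusion holds.
t = 8: 8 = 2 × 4; 9 = 3 × 3 — both composite.

t = 8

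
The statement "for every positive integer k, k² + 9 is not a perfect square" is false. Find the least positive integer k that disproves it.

k = 4

For k = 1, 2, 3 the conclusion holds.
k = 4: 4² + 9 = 25 = 5², a perfect square.
Hence k = 4 is a counterexample.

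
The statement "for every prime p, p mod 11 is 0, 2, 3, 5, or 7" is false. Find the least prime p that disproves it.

A counterexample is any prime p such that the claim fails; we check each in order.
For p = 2, 3, 5, 7, 11, 13 the conclusion holds.
p = 17: 17 mod 11 = 6 — not in {0, 2, 3, 5, 7}.
Thus p = 17 disproves the claim, and no smaller p works.

p = 17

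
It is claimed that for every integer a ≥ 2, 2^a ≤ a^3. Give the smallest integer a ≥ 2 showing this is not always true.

a = 10

A counterexample is any integer a ≥ 2 such that 2^a > a^3; we check each in order.
a = 2: 2^a = 4 and a^3 = 8, so 4 ≤ 8.
a = 3: 2^a = 8 and a^3 = 27, so 8 ≤ 27.
a = 4: 2^a = 16 and a^3 = 64, so 16 ≤ 64.
a = 5: 2^a = 32 and a^3 = 125, so 32 ≤ 125.
a = 6: 2^a = 64 and a^3 = 216, so 64 ≤ 216.
a = 7: 2^a = 128 and a^3 = 343, so 128 ≤ 343.
a = 8: 2^a = 256 and a^3 = 512, so 256 ≤ 512.
a = 9: 2^a = 512 and a^3 = 729, so 512 ≤ 729.
a = 10: 2^a = 1024 and a^3 = 1000, so 1024 > 1000.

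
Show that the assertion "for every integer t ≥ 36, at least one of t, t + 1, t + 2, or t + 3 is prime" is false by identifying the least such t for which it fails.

Check each integer t ≥ 36 in order until t, t + 1, t + 2, t + 3 are all composite.
For t = 36, 37, 38, 39, …, 45, 46, 47 the conclusion holds.
t = 48: 48 = 2 × 24; 49 = 7 × 7; 50 = 2 × 25; 51 = 3 × 17 — all composite.

t = 48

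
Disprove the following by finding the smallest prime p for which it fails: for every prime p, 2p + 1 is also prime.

p = 7

A counterexample is any prime p such that 2p + 1 is not prime; we check each in order.
For p = 2, 3, 5 the conclusion holds.
p = 7: 2p + 1 = 15 = 3 × 5, not prime.
Thus p = 7 disproves the claim, and no smaller p works.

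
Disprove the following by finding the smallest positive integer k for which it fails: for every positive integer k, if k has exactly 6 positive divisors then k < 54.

k = 63

For k = 12, 18, 20, 28, 32, 44, 45, 50, 52 the conclusion holds.
k = 63: τ(63) = 6; 63 ≥ 54.
Hence k = 63 is a counterexample.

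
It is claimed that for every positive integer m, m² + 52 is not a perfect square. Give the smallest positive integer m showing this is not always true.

We need the least positive integer m for which m² + 52 is a perfect square.
For m = 1, 2, 3, 4, …, 9, 10, 11 the conclusion holds.
m = 12: 12² + 52 = 196 = 14², a perfect square.
Thus m = 12 disproves the claim, and no smaller m works.

m = 12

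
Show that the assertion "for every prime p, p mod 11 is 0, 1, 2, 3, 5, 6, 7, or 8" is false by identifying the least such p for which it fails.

p = 31

For p = 2, 3, 5, 7, 11, 13, 17, 19, 23, 29 the conclusion holds.
p = 31: 31 mod 11 = 9 — not in {0, 1, 2, 3, 5, 6, 7, 8}.
So p = 31 is the smallest counterexample.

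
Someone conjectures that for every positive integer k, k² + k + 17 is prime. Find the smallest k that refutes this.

We need the least positive integer k for which k² + k + 17 is not prime.
For k = 1, 2, 3, 4, …, 13, 14, 15 the conclusion holds.
k = 16: k² + k + 17 = 289 = 17 × 17, composite.
So k = 16 is the smallest counterexample.

k = 16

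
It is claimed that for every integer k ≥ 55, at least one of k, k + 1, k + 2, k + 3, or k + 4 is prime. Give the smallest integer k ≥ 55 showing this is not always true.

A counterexample is any integer k ≥ 55 such that k, k + 1, k + 2, k + 3, k + 4 are all composite; we check each in order.
The first 7 eligible values, up to k = 61, all satisfy the conclusion.
k = 62: 62 = 2 × 31; 63 = 3 × 21; 64 = 2 × 32; 65 = 5 × 13; 66 = 2 × 33 — all composite.

k = 62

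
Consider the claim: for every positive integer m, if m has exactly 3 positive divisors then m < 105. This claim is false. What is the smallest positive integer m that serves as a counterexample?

A counterexample is any positive integer m such that m has exactly 3 positive divisors but the claim fails; we check each in order.
m = 4: τ(4) = 3; 4 < 105.
m = 9: τ(9) = 3; 9 < 105.
m = 25: τ(25) = 3; 25 < 105.
m = 49: τ(49) = 3; 49 < 105.
m = 121: τ(121) = 3; 121 ≥ 105.
So m = 121 is the smallest counterexample.

m = 121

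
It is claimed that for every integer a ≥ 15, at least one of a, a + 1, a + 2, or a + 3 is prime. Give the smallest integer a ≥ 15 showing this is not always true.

Check each integer a ≥ 15 in order until a, a + 1, a + 2, a + 3 are all composite.
For a = 15, 16, 17, 18, 19, 20, 21, 22, 23 the conclusion holds.
a = 24: 24 = 2 × 12; 25 = 5 × 5; 26 = 2 × 13; 27 = 3 × 9 — all composite.

a = 24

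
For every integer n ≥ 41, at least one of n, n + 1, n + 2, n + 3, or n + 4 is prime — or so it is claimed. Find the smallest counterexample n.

n = 48

We need the least integer n ≥ 41 for which n, n + 1, n + 2, n + 3, n + 4 are all composite.
For n = 41, 42, 43, 44, 45, 46, 47 the conclusion holds.
n = 48: 48 = 2 × 24; 49 = 7 × 7; 50 = 2 × 25; 51 = 3 × 17; 52 = 2 × 26 — all composite.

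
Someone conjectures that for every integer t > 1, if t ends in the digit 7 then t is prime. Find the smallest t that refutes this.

For t = 7, 17 the conclusion holds.
t = 27: 27 ends in 7; 27 = 3 × 9, composite.
Thus t = 27 disproves the claim, and no smaller t works.

t = 27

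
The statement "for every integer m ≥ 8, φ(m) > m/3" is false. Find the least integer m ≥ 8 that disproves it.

m = 12

For m = 8, 9, 10, 11 the conclusion holds.
m = 12: φ(12) = 4 and 12/3 = 4, so φ(12) ≤ 12/3.
So m = 12 is the smallest counterexample.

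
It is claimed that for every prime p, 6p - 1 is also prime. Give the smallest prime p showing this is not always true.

Check each prime p in order until 6p - 1 is not prime.
For p = 2, 3, 5, 7 the conclusion holds.
p = 11: 6p - 1 = 65 = 5 × 13, not prime.
Hence p = 11 is a counterexample.

p = 11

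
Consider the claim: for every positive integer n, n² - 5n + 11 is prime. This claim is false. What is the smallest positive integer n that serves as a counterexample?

n = 7

The first 6 eligible values, up to n = 6, all satisfy the conclusion.
n = 7: n² - 5n + 11 = 25 = 5 × 5, composite.
So n = 7 is the smallest counterexample.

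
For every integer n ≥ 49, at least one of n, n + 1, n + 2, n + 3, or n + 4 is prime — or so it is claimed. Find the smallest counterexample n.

n = 54

A counterexample is any integer n ≥ 49 such that n, n + 1, n + 2, n + 3, n + 4 are all composite; we check each in order.
n = 49: 53 is prime.
n = 50: 53 is prime.
n = 51: 53 is prime.
n = 52: 53 is prime.
n = 53: 53 is prime.
n = 54: 54 = 2 × 27; 55 = 5 × 11; 56 = 2 × 28; 57 = 3 × 19; 58 = 2 × 29 — all composite.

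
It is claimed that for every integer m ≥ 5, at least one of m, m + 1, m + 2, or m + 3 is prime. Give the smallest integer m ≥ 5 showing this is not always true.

A counterexample is any integer m ≥ 5 such that m, m + 1, m + 2, m + 3 are all composite; we check each in order.
For m = 5, 6, 7, 8, …, 21, 22, 23 the conclusion holds.
m = 24: 24 = 2 × 12; 25 = 5 × 5; 26 = 2 × 13; 27 = 3 × 9 — all composite.

m = 24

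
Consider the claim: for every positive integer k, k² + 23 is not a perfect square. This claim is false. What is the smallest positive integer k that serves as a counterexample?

k = 11

A counterexample is any positive integer k such that k² + 23 is a perfect square; we check each in order.
The first 10 eligible values, up to k = 10, all satisfy the conclusion.
k = 11: 11² + 23 = 144 = 12², a perfect square.
Thus k = 11 disproves the claim, and no smaller k works.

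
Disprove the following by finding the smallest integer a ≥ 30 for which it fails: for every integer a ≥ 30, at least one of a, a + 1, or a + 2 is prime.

A counterexample is any integer a ≥ 30 such that a, a + 1, a + 2 are all composite; we check each in order.
a = 30: 31 is prime.
a = 31: 31 is prime.
a = 32: 32 = 2 × 16; 33 = 3 × 11; 34 = 2 × 17 — all composite.

a = 32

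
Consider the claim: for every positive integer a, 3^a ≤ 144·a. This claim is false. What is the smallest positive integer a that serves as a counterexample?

We need the least positive integer a for which 3^a > 144·a.
The first 6 eligible values, up to a = 6, all satisfy the conclusion.
a = 7: 3^a = 2187 and 144·a = 1008, so 2187 > 1008.
Hence a = 7 is a counterexample.

a = 7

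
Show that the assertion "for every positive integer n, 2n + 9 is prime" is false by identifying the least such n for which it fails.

Check each positive integer n in order until 2n + 9 is not prime.
n = 1: 2n + 9 = 11, prime.
n = 2: 2n + 9 = 13, prime.
n = 3: 2n + 9 = 15 = 3 × 5, composite.

n = 3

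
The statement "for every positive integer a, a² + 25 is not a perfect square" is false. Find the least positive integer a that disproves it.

For a = 1, 2, 3, 4, …, 9, 10, 11 the conclusion holds.
a = 12: 12² + 25 = 169 = 13², a perfect square.

a = 12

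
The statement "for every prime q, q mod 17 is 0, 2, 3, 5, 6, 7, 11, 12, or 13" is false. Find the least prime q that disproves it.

For q = 2, 3, 5, 7, 11, 13, 17, 19, 23, 29 the conclusion holds.
q = 31: 31 mod 17 = 14 — not in {0, 2, 3, 5, 6, 7, 11, 12, 13}.
Hence q = 31 is a counterexample.

q = 31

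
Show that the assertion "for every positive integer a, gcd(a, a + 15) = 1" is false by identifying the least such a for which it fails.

a = 3

Check each positive integer a in order until gcd(a, a + 15) > 1.
For a = 1, 2 the conclusion holds.
a = 3: gcd(3, 18) = 3.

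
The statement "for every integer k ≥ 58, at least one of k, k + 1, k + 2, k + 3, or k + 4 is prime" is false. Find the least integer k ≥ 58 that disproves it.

We need the least integer k ≥ 58 for which k, k + 1, k + 2, k + 3, k + 4 are all composite.
The first 4 eligible values, up to k = 61, all satisfy the conclusion.
k = 62: 62 = 2 × 31; 63 = 3 × 21; 64 = 2 × 32; 65 = 5 × 13; 66 = 2 × 33 — all composite.
Hence k = 62 is a counterexample.

k = 62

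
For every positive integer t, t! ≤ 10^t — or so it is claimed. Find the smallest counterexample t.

t = 25

The first 24 eligible values, up to t = 24, all satisfy the conclusion.
t = 25: t! = 15511210043330985984000000 and 10^t = 10000000000000000000000000, so 15511210043330985984000000 > 10000000000000000000000000.
So t = 25 is the smallest counterexample.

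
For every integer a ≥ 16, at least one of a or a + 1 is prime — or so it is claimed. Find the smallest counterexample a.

a = 20

Check each integer a ≥ 16 in order until a, a + 1 are both composite.
a = 16: 17 is prime.
a = 17: 17 is prime.
a = 18: 19 is prime.
a = 19: 19 is prime.
a = 20: 20 = 2 × 10; 21 = 3 × 7 — both composite.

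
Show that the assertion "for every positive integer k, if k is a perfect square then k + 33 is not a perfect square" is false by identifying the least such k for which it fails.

A counterexample is any positive integer k such that k is a perfect square but k + 33 is a perfect square; we check each in order.
k = 1: 1 + 33 = 34, not a perfect square.
k = 4: 4 + 33 = 37, not a perfect square.
k = 9: 9 + 33 = 42, not a perfect square.
k = 16: 16 = 4² and 16 + 33 = 49 = 7².
So k = 16 is the smallest counterexample.

k = 16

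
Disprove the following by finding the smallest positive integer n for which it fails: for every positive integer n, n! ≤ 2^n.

We need the least positive integer n for which n! > 2^n.
n = 1: n! = 1 and 2^n = 2, so 1 ≤ 2.
n = 2: n! = 2 and 2^n = 4, so 2 ≤ 4.
n = 3: n! = 6 and 2^n = 8, so 6 ≤ 8.
n = 4: n! = 24 and 2^n = 16, so 24 > 16.
Thus n = 4 disproves the claim, and no smaller n works.

n = 4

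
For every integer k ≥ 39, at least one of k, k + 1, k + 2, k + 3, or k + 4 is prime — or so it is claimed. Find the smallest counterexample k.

Check each integer k ≥ 39 in order until k, k + 1, k + 2, k + 3, k + 4 are all composite.
For k = 39, 40, 41, 42, 43, 44, 45, 46, 47 the conclusion holds.
k = 48: 48 = 2 × 24; 49 = 7 × 7; 50 = 2 × 25; 51 = 3 × 17; 52 = 2 × 26 — all composite.
Thus k = 48 disproves the claim, and no smaller k works.

k = 48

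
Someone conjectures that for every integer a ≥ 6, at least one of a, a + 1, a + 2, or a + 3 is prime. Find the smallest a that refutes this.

a = 24

We need the least integer a ≥ 6 for which a, a + 1, a + 2, a + 3 are all composite.
For a = 6, 7, 8, 9, …, 21, 22, 23 the conclusion holds.
a = 24: 24 = 2 × 12; 25 = 5 × 5; 26 = 2 × 13; 27 = 3 × 9 — all composite.
Thus a = 24 disproves the claim, and no smaller a works.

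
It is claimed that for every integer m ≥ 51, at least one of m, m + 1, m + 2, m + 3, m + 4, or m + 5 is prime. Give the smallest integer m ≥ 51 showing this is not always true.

m = 90

For m = 51, 52, 53, 54, …, 87, 88, 89 the conclusion holds.
m = 90: 90 = 2 × 45; 91 = 7 × 13; 92 = 2 × 46; 93 = 3 × 31; 94 = 2 × 47; 95 = 5 × 19 — all composite.
Thus m = 90 disproves the claim, and no smaller m works.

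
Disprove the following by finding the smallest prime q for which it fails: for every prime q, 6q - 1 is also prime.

We need the least prime q for which 6q - 1 is not prime.
The first 4 eligible values, up to q = 7, all satisfy the conclusion.
q = 11: 6q - 1 = 65 = 5 × 13, not prime.
Thus q = 11 disproves the claim, and no smaller q works.

q = 11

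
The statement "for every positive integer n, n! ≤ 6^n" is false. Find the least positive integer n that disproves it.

Check each positive integer n in order until n! > 6^n.
The first 13 eligible values, up to n = 13, all satisfy the conclusion.
n = 14: n! = 87178291200 and 6^n = 78364164096, so 87178291200 > 78364164096.

n = 14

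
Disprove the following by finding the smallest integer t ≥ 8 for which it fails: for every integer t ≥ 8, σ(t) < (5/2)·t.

t = 24

The first 16 eligible values, up to t = 23, all satisfy the conclusion.
t = 24: σ(24) = 60; 60 ≥ 60.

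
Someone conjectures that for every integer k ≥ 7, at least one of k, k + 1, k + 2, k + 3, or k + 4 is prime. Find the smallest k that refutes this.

Check each integer k ≥ 7 in order until k, k + 1, k + 2, k + 3, k + 4 are all composite.
For k = 7, 8, 9, 10, …, 21, 22, 23 the conclusion holds.
k = 24: 24 = 2 × 12; 25 = 5 × 5; 26 = 2 × 13; 27 = 3 × 9; 28 = 2 × 14 — all composite.

k = 24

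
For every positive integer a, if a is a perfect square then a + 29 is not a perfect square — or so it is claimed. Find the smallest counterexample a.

a = 196

A counterexample is any positive integer a such that a is a perfect square but a + 29 is a perfect square; we check each in order.
The first 13 eligible values, up to a = 169, all satisfy the conclusion.
a = 196: 196 = 14² and 196 + 29 = 225 = 15².
Hence a = 196 is a counterexample.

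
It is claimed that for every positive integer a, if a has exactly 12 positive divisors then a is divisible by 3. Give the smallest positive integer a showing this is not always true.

The first 8 eligible values, up to a = 132, all satisfy the conclusion.
a = 140: τ(140) = 12; 140 mod 3 = 2.
So a = 140 is the smallest counterexample.

a = 140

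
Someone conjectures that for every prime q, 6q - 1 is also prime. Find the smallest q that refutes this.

q = 11

q = 2: 6q - 1 = 11, prime.
q = 3: 6q - 1 = 17, prime.
q = 5: 6q - 1 = 29, prime.
q = 7: 6q - 1 = 41, prime.
q = 11: 6q - 1 = 65 = 5 × 13, not prime.
Hence q = 11 is a counterexample.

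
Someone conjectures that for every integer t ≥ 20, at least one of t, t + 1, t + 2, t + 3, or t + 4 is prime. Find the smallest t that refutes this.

t = 24

We need the least integer t ≥ 20 for which t, t + 1, t + 2, t + 3, t + 4 are all composite.
t = 20: 23 is prime.
t = 21: 23 is prime.
t = 22: 23 is prime.
t = 23: 23 is prime.
t = 24: 24 = 2 × 12; 25 = 5 × 5; 26 = 2 × 13; 27 = 3 × 9; 28 = 2 × 14 — all composite.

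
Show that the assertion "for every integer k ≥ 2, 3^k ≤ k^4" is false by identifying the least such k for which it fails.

We need the least integer k ≥ 2 for which 3^k > k^4.
For k = 2, 3, 4, 5, 6, 7 the conclusion holds.
k = 8: 3^k = 6561 and k^4 = 4096, so 6561 > 4096.
Hence k = 8 is a counterexample.

k = 8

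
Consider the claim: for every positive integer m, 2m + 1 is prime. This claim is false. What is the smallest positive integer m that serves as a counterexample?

We need the least positive integer m for which 2m + 1 is not prime.
For m = 1, 2, 3 the conclusion holds.
m = 4: 2m + 1 = 9 = 3 × 3, composite.

m = 4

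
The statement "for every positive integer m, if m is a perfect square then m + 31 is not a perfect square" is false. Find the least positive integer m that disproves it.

m = 225

For m = 1, 4, 9, 16, …, 144, 169, 196 the conclusion holds.
m = 225: 225 = 15² and 225 + 31 = 256 = 16².
Thus m = 225 disproves the claim, and no smaller m works.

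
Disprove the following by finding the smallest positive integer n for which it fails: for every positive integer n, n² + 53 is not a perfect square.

For n = 1, 2, 3, 4, …, 23, 24, 25 the conclusion holds.
n = 26: 26² + 53 = 729 = 27², a perfect square.
Thus n = 26 disproves the claim, and no smaller n works.

n = 26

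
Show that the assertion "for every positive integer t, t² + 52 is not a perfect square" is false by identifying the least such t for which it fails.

t = 12

We need the least positive integer t for which t² + 52 is a perfect square.
The first 11 eligible values, up to t = 11, all satisfy the conclusion.
t = 12: 12² + 52 = 196 = 14², a perfect square.
Hence t = 12 is a counterexample.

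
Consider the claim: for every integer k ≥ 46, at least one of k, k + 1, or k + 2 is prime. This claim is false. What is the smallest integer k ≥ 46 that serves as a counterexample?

We need the least integer k ≥ 46 for which k, k + 1, k + 2 are all composite.
For k = 46, 47 the conclusion holds.
k = 48: 48 = 2 × 24; 49 = 7 × 7; 50 = 2 × 25 — all composite.
Hence k = 48 is a counterexample.

k = 48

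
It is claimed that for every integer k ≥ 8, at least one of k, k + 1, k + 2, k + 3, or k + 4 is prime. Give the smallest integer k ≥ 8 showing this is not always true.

We need the least integer k ≥ 8 for which k, k + 1, k + 2, k + 3, k + 4 are all composite.
For k = 8, 9, 10, 11, …, 21, 22, 23 the conclusion holds.
k = 24: 24 = 2 × 12; 25 = 5 × 5; 26 = 2 × 13; 27 = 3 × 9; 28 = 2 × 14 — all composite.
Hence k = 24 is a counterexample.

k = 24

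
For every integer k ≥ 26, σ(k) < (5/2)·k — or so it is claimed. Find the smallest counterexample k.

k = 36

For k = 26, 27, 28, 29, 30, 31, 32, 33, 34, 35 the conclusion holds.
k = 36: σ(36) = 91; 91 ≥ 90.
Thus k = 36 disproves the claim, and no smaller k works.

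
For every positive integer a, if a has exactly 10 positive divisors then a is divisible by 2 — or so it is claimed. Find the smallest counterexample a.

The first 9 eligible values, up to a = 368, all satisfy the conclusion.
a = 405: τ(405) = 10; 405 mod 2 = 1.
Hence a = 405 is a counterexample.

a = 405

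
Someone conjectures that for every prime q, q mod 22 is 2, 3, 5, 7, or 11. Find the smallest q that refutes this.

Check each prime q in order until the claim fails.
The first 5 eligible values, up to q = 11, all satisfy the conclusion.
q = 13: 13 mod 22 = 13 — not in {2, 3, 5, 7, 11}.
So q = 13 is the smallest counterexample.

q = 13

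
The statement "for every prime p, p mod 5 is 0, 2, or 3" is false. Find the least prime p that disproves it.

Check each prime p in order until the claim fails.
The first 4 eligible values, up to p = 7, all satisfy the conclusion.
p = 11: 11 mod 5 = 1 — not in {0, 2, 3}.
So p = 11 is the smallest counterexample.

p = 11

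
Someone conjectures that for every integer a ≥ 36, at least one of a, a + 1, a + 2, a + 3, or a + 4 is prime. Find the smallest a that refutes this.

a = 48

A counterexample is any integer a ≥ 36 such that a, a + 1, a + 2, a + 3, a + 4 are all composite; we check each in order.
For a = 36, 37, 38, 39, …, 45, 46, 47 the conclusion holds.
a = 48: 48 = 2 × 24; 49 = 7 × 7; 50 = 2 × 25; 51 = 3 × 17; 52 = 2 × 26 — all composite.
Thus a = 48 disproves the claim, and no smaller a works.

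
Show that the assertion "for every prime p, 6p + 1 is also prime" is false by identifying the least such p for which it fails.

p = 19

The first 7 eligible values, up to p = 17, all satisfy the conclusion.
p = 19: 6p + 1 = 115 = 5 × 23, not prime.
Hence p = 19 is a counterexample.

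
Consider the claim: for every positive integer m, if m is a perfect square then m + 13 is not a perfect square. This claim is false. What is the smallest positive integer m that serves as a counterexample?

m = 36

A counterexample is any positive integer m such that m is a perfect square but m + 13 is a perfect square; we check each in order.
For m = 1, 4, 9, 16, 25 the conclusion holds.
m = 36: 36 = 6² and 36 + 13 = 49 = 7².
Hence m = 36 is a counterexample.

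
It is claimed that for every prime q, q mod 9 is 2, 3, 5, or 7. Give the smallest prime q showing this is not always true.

q = 13

A counterexample is any prime q such that the claim fails; we check each in order.
For q = 2, 3, 5, 7, 11 the conclusion holds.
q = 13: 13 mod 9 = 4 — not in {2, 3, 5, 7}.
So q = 13 is the smallest counterexample.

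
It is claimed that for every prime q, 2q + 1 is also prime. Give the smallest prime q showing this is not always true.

Check each prime q in order until 2q + 1 is not prime.
For q = 2, 3, 5 the conclusion holds.
q = 7: 2q + 1 = 15 = 3 × 5, not prime.

q = 7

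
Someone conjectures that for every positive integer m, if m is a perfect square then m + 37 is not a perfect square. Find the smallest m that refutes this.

m = 324

We need the least positive integer m for which m is a perfect square but m + 37 is a perfect square.
For m = 1, 4, 9, 16, …, 225, 256, 289 the conclusion holds.
m = 324: 324 = 18² and 324 + 37 = 361 = 19².
So m = 324 is the smallest counterexample.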